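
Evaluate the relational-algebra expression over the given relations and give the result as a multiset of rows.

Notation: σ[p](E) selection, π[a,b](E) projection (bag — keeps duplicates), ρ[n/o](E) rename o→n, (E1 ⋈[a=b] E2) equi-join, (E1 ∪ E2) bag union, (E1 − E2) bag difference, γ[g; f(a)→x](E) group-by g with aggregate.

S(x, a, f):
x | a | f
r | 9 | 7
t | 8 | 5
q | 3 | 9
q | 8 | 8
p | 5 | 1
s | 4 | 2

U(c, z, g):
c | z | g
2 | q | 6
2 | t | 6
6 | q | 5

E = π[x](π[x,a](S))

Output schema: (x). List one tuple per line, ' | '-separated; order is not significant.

Row counts bottom-up:
  S → 6
  π[x,a](S) → 6
  π[x](π[x,a](S)) → 6

== RESULT ==
x
p
q
q
r
s
t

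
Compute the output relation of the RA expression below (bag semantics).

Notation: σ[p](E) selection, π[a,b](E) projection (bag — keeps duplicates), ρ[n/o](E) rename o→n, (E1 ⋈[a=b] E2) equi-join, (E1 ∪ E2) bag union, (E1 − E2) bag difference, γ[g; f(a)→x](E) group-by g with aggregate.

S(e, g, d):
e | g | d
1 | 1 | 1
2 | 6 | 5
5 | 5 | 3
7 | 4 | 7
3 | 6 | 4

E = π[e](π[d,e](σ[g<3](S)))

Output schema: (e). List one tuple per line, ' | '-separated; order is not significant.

Subexpression sizes:
  S → 5
  σ[g<3](S) → 1
  π[d,e](σ[g<3](S)) → 1
  π[e](π[d,e](σ[g<3](S))) → 1

== RESULT ==
e
1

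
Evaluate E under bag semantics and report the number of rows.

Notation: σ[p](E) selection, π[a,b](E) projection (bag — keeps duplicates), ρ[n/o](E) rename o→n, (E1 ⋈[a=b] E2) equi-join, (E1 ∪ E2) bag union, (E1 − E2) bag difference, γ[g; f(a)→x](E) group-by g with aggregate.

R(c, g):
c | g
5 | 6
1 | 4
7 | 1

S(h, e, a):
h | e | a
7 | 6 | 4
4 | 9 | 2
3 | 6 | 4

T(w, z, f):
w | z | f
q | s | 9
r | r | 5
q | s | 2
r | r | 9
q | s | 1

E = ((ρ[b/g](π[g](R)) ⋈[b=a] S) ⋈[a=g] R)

Stepwise |·|:
  R → 3
  π[g](R) → 3
  ρ[b/g](π[g](R)) → 3
  S → 3
  (ρ[b/g](π[g](R)) ⋈[b=a] S) → 2
  R → 3
  ((ρ[b/g](π[g](R)) ⋈[b=a] S) ⋈[a=g] R) → 2

|E| = 2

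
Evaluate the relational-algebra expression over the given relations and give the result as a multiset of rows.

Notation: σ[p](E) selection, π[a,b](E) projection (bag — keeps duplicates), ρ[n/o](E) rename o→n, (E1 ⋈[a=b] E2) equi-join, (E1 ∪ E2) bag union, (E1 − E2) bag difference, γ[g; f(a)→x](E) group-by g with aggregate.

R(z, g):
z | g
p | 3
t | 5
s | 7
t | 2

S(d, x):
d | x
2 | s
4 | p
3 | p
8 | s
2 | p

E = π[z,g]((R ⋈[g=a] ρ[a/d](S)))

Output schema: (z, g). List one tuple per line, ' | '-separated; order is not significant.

Stepwise |·|:
  R → 4
  S → 5
  ρ[a/d](S) → 5
  (R ⋈[g=a] ρ[a/d](S)) → 3
  π[z,g]((R ⋈[g=a] ρ[a/d](S))) → 3

== RESULT ==
z | g
p | 3
t | 2
t | 2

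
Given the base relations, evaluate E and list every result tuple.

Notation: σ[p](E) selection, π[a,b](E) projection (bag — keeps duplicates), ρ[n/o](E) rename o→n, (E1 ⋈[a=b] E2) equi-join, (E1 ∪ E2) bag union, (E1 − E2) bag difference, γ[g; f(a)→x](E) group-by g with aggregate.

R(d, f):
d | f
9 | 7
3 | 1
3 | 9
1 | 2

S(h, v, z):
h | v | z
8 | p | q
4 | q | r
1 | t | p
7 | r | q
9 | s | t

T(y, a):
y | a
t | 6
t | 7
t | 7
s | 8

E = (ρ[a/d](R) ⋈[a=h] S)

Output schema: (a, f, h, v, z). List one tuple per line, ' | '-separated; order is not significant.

Row counts bottom-up:
  R → 4
  ρ[a/d](R) → 4
  S → 5
  (ρ[a/d](R) ⋈[a=h] S) → 2

== RESULT ==
a | f | h | v | z
1 | 2 | 1 | t | p
9 | 7 | 9 | s | t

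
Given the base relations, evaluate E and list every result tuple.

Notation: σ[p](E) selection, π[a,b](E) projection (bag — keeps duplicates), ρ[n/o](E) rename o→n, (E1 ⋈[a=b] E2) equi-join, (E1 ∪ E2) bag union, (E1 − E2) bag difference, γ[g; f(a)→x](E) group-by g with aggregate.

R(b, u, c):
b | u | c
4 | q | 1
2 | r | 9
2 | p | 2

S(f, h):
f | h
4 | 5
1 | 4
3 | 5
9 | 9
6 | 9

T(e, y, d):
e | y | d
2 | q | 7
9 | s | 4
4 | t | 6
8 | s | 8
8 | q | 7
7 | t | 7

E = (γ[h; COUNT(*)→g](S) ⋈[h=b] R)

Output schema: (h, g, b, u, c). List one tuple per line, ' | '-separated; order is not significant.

Subexpression sizes:
  S → 5
  γ[h; COUNT(*)→g](S) → 3
  R → 3
  (γ[h; COUNT(*)→g](S) ⋈[h=b] R) → 1

== RESULT ==
h | g | b | u | c
4 | 1 | 4 | q | 1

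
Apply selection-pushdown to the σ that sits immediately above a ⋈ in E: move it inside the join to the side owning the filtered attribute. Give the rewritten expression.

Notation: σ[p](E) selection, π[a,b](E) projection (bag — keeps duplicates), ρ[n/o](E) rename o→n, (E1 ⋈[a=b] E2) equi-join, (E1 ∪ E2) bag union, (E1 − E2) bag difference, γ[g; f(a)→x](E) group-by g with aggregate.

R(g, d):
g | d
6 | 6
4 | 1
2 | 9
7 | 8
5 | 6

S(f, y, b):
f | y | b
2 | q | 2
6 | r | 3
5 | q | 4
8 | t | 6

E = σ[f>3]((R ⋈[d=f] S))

σ filters on f, owned by the right side.
E' = (R ⋈[d=f] σ[f>3](S))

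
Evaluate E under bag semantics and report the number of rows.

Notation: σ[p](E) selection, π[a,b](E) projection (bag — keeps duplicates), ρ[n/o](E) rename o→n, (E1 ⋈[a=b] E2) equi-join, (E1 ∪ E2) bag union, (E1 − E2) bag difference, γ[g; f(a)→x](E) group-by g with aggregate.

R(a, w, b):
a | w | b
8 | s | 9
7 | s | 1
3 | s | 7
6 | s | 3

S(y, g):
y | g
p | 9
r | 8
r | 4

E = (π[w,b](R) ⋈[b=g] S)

Stepwise |·|:
  R → 4
  π[w,b](R) → 4
  S → 3
  (π[w,b](R) ⋈[b=g] S) → 1

|E| = 1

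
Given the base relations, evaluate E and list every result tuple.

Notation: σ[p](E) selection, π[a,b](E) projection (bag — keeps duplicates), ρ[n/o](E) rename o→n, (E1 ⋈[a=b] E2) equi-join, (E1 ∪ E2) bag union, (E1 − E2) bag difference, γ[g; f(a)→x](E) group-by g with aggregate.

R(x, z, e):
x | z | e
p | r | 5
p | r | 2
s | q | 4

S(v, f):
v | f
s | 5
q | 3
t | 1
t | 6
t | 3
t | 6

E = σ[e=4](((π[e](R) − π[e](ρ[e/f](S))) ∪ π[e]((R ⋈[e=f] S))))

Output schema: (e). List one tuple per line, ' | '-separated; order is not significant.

Subexpression sizes:
  R → 3
  π[e](R) → 3
  S → 6
  ρ[e/f](S) → 6
  π[e](ρ[e/f](S)) → 6
  (π[e](R) − π[e](ρ[e/f](S))) → 2
  R → 3
  S → 6
  (R ⋈[e=f] S) → 1
  π[e]((R ⋈[e=f] S)) → 1
  ((π[e](R) − π[e](ρ[e/f](S))) ∪ π[e]((R ⋈[e=f] S))) → 3
  σ[e=4](((π[e](R) − π[e](ρ[e/f](S))) ∪ π[e]((R ⋈[e=f] S)))) → 1

== RESULT ==
e
4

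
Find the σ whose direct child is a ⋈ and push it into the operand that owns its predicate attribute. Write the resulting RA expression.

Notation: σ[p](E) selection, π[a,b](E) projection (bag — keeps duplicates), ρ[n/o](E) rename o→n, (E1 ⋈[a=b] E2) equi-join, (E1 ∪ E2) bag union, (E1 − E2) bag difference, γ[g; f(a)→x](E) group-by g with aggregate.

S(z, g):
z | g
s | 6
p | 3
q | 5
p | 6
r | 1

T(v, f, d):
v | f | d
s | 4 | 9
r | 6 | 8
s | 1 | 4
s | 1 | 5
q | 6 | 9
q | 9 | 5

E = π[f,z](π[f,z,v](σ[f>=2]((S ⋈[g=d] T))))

σ filters on f, owned by the right side.
E' = π[f,z](π[f,z,v]((S ⋈[g=d] σ[f>=2](T))))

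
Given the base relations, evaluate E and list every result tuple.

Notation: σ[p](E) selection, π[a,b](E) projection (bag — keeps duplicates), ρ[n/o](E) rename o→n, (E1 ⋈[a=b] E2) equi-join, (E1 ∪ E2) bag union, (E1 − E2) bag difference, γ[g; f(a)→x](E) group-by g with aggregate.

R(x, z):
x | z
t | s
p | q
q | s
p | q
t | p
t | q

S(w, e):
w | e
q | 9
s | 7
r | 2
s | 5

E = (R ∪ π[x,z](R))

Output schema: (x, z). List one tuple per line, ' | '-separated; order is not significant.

Subexpression sizes:
  R → 6
  R → 6
  π[x,z](R) → 6
  (R ∪ π[x,z](R)) → 12

== RESULT ==
x | z
p | q
p | q
p | q
p | q
q | s
q | s
t | p
t | p
t | q
t | q
t | s
t | s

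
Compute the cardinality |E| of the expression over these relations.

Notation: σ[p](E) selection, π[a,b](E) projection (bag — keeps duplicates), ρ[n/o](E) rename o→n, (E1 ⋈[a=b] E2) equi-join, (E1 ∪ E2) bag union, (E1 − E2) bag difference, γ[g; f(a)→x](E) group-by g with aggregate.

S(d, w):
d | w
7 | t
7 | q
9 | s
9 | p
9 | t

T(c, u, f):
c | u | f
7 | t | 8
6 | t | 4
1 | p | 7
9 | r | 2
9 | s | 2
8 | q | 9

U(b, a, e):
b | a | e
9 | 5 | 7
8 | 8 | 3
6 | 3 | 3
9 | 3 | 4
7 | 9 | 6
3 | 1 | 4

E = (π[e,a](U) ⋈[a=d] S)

Per-node cardinality:
  U → 6
  π[e,a](U) → 6
  S → 5
  (π[e,a](U) ⋈[a=d] S) → 3

|E| = 3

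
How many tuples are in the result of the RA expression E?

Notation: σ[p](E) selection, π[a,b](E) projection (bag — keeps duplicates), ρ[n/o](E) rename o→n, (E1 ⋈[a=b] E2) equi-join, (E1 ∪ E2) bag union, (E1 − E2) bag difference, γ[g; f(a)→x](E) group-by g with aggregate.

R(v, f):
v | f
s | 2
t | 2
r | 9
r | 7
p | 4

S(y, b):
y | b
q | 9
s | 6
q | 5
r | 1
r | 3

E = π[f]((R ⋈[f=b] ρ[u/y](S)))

Stepwise |·|:
  R → 5
  S → 5
  ρ[u/y](S) → 5
  (R ⋈[f=b] ρ[u/y](S)) → 1
  π[f]((R ⋈[f=b] ρ[u/y](S))) → 1

|E| = 1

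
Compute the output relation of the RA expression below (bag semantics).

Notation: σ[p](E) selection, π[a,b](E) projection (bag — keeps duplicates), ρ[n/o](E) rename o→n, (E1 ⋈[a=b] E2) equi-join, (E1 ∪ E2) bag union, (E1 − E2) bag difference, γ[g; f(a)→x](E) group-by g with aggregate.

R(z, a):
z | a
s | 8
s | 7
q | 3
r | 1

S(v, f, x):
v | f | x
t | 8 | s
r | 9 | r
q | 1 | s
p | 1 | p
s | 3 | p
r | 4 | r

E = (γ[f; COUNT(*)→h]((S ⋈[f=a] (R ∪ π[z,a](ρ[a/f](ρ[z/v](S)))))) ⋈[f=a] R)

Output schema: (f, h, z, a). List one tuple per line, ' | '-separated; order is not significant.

Per-node cardinality:
  S → 6
  R → 4
  S → 6
  ρ[z/v](S) → 6
  ρ[a/f](ρ[z/v](S)) → 6
  π[z,a](ρ[a/f](ρ[z/v](S))) → 6
  (R ∪ π[z,a](ρ[a/f](ρ[z/v](S)))) → 10
  (S ⋈[f=a] (R ∪ π[z,a](ρ[a/f](ρ[z/v](S))))) → 12
  γ[f; COUNT(*)→h]((S ⋈[f=a] (R ∪ π[z,a](ρ[a/f](ρ[z/v](S)))))) → 5
  R → 4
  (γ[f; COUNT(*)→h]((S ⋈[f=a] (R ∪ π[z,a](ρ[a/f](ρ[z/v](S)))))) ⋈[f=a] R) → 3

== RESULT ==
f | h | z | a
1 | 6 | r | 1
3 | 2 | q | 3
8 | 2 | s | 8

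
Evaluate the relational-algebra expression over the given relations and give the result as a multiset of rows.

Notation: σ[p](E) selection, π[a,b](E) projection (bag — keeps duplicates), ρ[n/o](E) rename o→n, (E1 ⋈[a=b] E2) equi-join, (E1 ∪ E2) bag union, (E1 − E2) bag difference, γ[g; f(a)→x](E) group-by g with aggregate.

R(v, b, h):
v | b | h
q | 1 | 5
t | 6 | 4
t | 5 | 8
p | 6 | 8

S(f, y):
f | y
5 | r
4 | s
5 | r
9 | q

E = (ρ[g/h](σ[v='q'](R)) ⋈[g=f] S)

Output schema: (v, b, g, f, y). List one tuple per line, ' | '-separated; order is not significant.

Subexpression sizes:
  R → 4
  σ[v='q'](R) → 1
  ρ[g/h](σ[v='q'](R)) → 1
  S → 4
  (ρ[g/h](σ[v='q'](R)) ⋈[g=f] S) → 2

== RESULT ==
v | b | g | f | y
q | 1 | 5 | 5 | r
q | 1 | 5 | 5 | r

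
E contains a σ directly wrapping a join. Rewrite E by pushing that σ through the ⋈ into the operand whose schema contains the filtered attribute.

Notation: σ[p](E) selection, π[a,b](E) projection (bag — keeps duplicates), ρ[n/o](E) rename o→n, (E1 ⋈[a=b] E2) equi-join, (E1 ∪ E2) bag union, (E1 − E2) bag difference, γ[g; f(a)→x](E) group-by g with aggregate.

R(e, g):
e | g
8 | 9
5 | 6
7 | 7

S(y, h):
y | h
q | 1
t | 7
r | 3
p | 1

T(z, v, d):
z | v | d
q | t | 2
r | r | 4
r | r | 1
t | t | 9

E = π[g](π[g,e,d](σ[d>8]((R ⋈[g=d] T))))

σ filters on d, owned by the right side.
E' = π[g](π[g,e,d]((R ⋈[g=d] σ[d>8](T))))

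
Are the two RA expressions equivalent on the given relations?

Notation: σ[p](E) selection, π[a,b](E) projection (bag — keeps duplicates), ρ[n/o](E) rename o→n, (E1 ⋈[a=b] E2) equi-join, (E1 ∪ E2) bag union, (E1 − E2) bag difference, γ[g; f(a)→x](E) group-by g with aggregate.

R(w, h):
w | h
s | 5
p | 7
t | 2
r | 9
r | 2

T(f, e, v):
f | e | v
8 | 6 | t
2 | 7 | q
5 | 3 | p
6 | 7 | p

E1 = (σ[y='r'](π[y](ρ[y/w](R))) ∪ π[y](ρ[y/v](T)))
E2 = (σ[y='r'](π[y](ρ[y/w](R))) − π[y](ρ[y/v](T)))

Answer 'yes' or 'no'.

E1 subexpression sizes:
  R → 5
  ρ[y/w](R) → 5
  π[y](ρ[y/w](R)) → 5
  σ[y='r'](π[y](ρ[y/w](R))) → 2
  T → 4
  ρ[y/v](T) → 4
  π[y](ρ[y/v](T)) → 4
  (σ[y='r'](π[y](ρ[y/w](R))) ∪ π[y](ρ[y/v](T))) → 6
E2 subexpression sizes:
  R → 5
  ρ[y/w](R) → 5
  π[y](ρ[y/w](R)) → 5
  σ[y='r'](π[y](ρ[y/w](R))) → 2
  T → 4
  ρ[y/v](T) → 4
  π[y](ρ[y/v](T)) → 4
  (σ[y='r'](π[y](ρ[y/w](R))) − π[y](ρ[y/v](T))) → 2

E1 result:
y
p
p
q
r
r
t
E2 result:
y
r
r
Witness: ('q',) appears 1× in E1 but 0× in E2.

no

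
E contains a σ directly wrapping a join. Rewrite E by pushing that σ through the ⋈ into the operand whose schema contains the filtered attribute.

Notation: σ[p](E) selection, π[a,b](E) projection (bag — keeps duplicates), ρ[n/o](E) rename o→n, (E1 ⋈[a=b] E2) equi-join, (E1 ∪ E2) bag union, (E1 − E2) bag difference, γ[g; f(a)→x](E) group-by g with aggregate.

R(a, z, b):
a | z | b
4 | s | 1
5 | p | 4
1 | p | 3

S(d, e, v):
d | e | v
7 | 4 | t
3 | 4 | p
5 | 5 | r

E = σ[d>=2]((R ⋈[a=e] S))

σ filters on d, owned by the right side.
E' = (R ⋈[a=e] σ[d>=2](S))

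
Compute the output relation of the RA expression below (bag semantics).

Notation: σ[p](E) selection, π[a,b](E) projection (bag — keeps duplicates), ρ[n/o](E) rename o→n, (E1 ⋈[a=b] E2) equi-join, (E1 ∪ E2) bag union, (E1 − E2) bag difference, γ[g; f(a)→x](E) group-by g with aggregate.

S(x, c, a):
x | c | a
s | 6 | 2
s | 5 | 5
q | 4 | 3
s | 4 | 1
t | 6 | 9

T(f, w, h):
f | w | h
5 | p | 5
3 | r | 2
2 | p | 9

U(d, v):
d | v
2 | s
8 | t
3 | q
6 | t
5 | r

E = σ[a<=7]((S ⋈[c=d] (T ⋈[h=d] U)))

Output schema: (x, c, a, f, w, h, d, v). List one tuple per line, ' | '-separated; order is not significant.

Subexpression sizes:
  S → 5
  T → 3
  U → 5
  (T ⋈[h=d] U) → 2
  (S ⋈[c=d] (T ⋈[h=d] U)) → 1
  σ[a<=7]((S ⋈[c=d] (T ⋈[h=d] U))) → 1

== RESULT ==
x | c | a | f | w | h | d | v
s | 5 | 5 | 5 | p | 5 | 5 | r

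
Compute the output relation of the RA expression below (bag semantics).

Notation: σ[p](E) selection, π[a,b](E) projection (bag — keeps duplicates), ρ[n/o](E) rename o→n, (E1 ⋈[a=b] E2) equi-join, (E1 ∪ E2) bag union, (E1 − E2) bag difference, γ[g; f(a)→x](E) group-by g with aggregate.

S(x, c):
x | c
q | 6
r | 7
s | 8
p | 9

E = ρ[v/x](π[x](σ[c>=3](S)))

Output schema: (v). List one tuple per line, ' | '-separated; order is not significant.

Subexpression sizes:
  S → 4
  σ[c>=3](S) → 4
  π[x](σ[c>=3](S)) → 4
  ρ[v/x](π[x](σ[c>=3](S))) → 4

== RESULT ==
v
p
q
r
s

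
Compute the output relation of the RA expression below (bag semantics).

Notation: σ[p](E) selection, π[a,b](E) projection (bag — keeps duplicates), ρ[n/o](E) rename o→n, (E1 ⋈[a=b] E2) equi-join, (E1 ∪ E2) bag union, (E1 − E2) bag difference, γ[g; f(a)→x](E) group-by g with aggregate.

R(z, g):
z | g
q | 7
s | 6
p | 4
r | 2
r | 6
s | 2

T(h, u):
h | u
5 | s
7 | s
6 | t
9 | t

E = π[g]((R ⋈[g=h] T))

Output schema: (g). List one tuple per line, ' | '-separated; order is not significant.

Stepwise |·|:
  R → 6
  T → 4
  (R ⋈[g=h] T) → 3
  π[g]((R ⋈[g=h] T)) → 3

== RESULT ==
g
6
6
7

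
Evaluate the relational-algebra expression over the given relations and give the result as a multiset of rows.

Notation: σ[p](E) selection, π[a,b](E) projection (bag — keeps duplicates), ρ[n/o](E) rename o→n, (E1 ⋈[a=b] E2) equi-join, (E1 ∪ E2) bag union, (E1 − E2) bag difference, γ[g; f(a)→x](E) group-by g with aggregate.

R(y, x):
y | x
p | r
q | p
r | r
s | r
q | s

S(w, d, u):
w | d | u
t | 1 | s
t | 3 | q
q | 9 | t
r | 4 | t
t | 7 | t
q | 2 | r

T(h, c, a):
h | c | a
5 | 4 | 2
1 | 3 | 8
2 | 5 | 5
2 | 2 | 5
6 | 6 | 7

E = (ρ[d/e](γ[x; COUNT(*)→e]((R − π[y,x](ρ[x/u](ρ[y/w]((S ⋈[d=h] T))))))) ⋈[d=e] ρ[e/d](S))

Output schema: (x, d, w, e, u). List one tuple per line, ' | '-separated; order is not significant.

Stepwise |·|:
  R → 5
  S → 6
  T → 5
  (S ⋈[d=h] T) → 3
  ρ[y/w]((S ⋈[d=h] T)) → 3
  ρ[x/u](ρ[y/w]((S ⋈[d=h] T))) → 3
  π[y,x](ρ[x/u](ρ[y/w]((S ⋈[d=h] T)))) → 3
  (R − π[y,x](ρ[x/u](ρ[y/w]((S ⋈[d=h] T))))) → 5
  γ[x; COUNT(*)→e]((R − π[y,x](ρ[x/u](ρ[y/w]((S ⋈[d=h] T)))))) → 3
  ρ[d/e](γ[x; COUNT(*)→e]((R − π[y,x](ρ[x/u](ρ[y/w]((S ⋈[d=h] T))))))) → 3
  S → 6
  ρ[e/d](S) → 6
  (ρ[d/e](γ[x; COUNT(*)→e]((R − π[y,x](ρ[x/u](ρ[y/w]((S ⋈[d=h] T))))))) ⋈[d=e] ρ[e/d](S)) → 3

== RESULT ==
x | d | w | e | u
p | 1 | t | 1 | s
r | 3 | t | 3 | q
s | 1 | t | 1 | s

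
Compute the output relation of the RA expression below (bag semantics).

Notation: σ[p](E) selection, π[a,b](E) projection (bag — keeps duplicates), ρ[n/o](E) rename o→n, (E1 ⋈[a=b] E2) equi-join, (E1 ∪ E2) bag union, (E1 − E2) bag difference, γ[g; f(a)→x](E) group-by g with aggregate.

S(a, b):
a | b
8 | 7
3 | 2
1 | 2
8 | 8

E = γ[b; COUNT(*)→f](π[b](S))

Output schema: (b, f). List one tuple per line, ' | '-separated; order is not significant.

Subexpression sizes:
  S → 4
  π[b](S) → 4
  γ[b; COUNT(*)→f](π[b](S)) → 3

== RESULT ==
b | f
2 | 2
7 | 1
8 | 1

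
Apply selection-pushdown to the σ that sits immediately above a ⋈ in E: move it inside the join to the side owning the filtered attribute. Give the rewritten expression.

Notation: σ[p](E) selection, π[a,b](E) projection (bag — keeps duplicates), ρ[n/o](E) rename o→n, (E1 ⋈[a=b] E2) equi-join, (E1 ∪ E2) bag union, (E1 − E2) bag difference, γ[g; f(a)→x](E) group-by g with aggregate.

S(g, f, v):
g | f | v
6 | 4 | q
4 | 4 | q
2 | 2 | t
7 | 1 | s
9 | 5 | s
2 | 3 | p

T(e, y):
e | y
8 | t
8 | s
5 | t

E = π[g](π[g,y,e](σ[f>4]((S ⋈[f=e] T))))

σ filters on f, owned by the left side.
E' = π[g](π[g,y,e]((σ[f>4](S) ⋈[f=e] T)))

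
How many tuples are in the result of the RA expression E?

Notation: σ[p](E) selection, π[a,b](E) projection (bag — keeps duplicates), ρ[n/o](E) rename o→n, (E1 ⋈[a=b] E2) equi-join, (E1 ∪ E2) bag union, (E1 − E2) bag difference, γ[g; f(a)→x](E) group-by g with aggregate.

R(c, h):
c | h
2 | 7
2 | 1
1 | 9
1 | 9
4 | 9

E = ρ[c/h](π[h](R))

Stepwise |·|:
  R → 5
  π[h](R) → 5
  ρ[c/h](π[h](R)) → 5

|E| = 5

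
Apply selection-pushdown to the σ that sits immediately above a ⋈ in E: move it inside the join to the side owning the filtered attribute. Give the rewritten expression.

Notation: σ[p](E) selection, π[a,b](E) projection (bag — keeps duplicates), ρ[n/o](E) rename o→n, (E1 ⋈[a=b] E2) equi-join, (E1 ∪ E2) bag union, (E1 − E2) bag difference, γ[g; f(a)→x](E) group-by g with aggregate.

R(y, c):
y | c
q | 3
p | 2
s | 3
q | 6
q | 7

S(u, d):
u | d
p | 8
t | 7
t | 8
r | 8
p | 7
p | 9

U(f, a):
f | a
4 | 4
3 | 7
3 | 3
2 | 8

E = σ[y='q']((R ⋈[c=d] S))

σ filters on y, owned by the left side.
E' = (σ[y='q'](R) ⋈[c=d] S)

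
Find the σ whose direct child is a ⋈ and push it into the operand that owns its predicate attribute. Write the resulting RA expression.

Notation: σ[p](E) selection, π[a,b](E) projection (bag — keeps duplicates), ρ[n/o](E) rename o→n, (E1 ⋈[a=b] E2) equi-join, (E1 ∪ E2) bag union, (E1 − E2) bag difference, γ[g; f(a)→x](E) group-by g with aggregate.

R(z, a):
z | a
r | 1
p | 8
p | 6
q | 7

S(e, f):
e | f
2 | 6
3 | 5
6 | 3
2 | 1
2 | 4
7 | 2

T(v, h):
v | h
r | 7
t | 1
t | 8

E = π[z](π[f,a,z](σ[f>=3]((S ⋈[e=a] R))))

σ filters on f, owned by the left side.
E' = π[z](π[f,a,z]((σ[f>=3](S) ⋈[e=a] R)))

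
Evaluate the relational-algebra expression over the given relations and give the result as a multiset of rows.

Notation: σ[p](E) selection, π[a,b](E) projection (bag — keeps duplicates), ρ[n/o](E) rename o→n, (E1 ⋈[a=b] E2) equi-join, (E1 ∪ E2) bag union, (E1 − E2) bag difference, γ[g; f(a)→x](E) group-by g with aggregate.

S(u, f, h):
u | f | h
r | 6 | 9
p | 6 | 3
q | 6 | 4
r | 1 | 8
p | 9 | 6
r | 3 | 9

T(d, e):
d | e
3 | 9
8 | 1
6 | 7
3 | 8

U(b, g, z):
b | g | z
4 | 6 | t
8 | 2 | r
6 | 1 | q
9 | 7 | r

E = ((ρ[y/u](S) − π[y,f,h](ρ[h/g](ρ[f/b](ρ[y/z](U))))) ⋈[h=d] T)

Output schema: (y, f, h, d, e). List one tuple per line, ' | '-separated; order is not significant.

Row counts bottom-up:
  S → 6
  ρ[y/u](S) → 6
  U → 4
  ρ[y/z](U) → 4
  ρ[f/b](ρ[y/z](U)) → 4
  ρ[h/g](ρ[f/b](ρ[y/z](U))) → 4
  π[y,f,h](ρ[h/g](ρ[f/b](ρ[y/z](U)))) → 4
  (ρ[y/u](S) − π[y,f,h](ρ[h/g](ρ[f/b](ρ[y/z](U))))) → 6
  T → 4
  ((ρ[y/u](S) − π[y,f,h](ρ[h/g](ρ[f/b](ρ[y/z](U))))) ⋈[h=d] T) → 4

== RESULT ==
y | f | h | d | e
p | 6 | 3 | 3 | 8
p | 6 | 3 | 3 | 9
p | 9 | 6 | 6 | 7
r | 1 | 8 | 8 | 1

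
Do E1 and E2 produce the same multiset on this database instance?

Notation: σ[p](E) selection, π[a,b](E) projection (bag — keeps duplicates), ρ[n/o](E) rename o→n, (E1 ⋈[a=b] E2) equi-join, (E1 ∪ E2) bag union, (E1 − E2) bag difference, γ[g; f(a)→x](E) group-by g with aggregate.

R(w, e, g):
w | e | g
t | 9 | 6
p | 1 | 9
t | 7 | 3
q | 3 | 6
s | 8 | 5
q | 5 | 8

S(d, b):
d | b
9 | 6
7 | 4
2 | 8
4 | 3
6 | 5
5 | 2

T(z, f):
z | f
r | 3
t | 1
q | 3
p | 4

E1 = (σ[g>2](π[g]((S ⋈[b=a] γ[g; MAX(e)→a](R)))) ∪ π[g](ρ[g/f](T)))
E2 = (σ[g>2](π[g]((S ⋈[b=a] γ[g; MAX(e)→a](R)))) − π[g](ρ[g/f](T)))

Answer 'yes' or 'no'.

E1 subexpression sizes:
  S → 6
  R → 6
  γ[g; MAX(e)→a](R) → 5
  (S ⋈[b=a] γ[g; MAX(e)→a](R)) → 2
  π[g]((S ⋈[b=a] γ[g; MAX(e)→a](R))) → 2
  σ[g>2](π[g]((S ⋈[b=a] γ[g; MAX(e)→a](R)))) → 2
  T → 4
  ρ[g/f](T) → 4
  π[g](ρ[g/f](T)) → 4
  (σ[g>2](π[g]((S ⋈[b=a] γ[g; MAX(e)→a](R)))) ∪ π[g](ρ[g/f](T))) → 6
E2 subexpression sizes:
  S → 6
  R → 6
  γ[g; MAX(e)→a](R) → 5
  (S ⋈[b=a] γ[g; MAX(e)→a](R)) → 2
  π[g]((S ⋈[b=a] γ[g; MAX(e)→a](R))) → 2
  σ[g>2](π[g]((S ⋈[b=a] γ[g; MAX(e)→a](R)))) → 2
  T → 4
  ρ[g/f](T) → 4
  π[g](ρ[g/f](T)) → 4
  (σ[g>2](π[g]((S ⋈[b=a] γ[g; MAX(e)→a](R)))) − π[g](ρ[g/f](T))) → 2

E1 result:
g
1
3
3
4
5
8
E2 result:
g
5
8
Witness: (1,) appears 1× in E1 but 0× in E2.

no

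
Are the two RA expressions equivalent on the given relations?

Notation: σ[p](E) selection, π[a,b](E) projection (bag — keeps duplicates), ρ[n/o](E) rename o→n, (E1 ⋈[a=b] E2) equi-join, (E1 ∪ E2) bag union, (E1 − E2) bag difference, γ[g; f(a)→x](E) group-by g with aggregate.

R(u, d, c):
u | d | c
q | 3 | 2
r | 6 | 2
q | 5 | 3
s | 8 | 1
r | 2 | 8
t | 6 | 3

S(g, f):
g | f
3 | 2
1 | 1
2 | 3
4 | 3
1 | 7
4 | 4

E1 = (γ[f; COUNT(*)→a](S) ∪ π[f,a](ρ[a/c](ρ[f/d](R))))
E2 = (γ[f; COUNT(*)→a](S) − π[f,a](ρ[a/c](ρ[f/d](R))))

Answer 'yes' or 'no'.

E1 stepwise |·|:
  S → 6
  γ[f; COUNT(*)→a](S) → 5
  R → 6
  ρ[f/d](R) → 6
  ρ[a/c](ρ[f/d](R)) → 6
  π[f,a](ρ[a/c](ρ[f/d](R))) → 6
  (γ[f; COUNT(*)→a](S) ∪ π[f,a](ρ[a/c](ρ[f/d](R)))) → 11
E2 stepwise |·|:
  S → 6
  γ[f; COUNT(*)→a](S) → 5
  R → 6
  ρ[f/d](R) → 6
  ρ[a/c](ρ[f/d](R)) → 6
  π[f,a](ρ[a/c](ρ[f/d](R))) → 6
  (γ[f; COUNT(*)→a](S) − π[f,a](ρ[a/c](ρ[f/d](R)))) → 4

E1 result:
f | a
1 | 1
2 | 1
2 | 8
3 | 2
3 | 2
4 | 1
5 | 3
6 | 2
6 | 3
7 | 1
8 | 1
E2 result:
f | a
1 | 1
2 | 1
4 | 1
7 | 1
Witness: (6, 2) appears 1× in E1 but 0× in E2.

no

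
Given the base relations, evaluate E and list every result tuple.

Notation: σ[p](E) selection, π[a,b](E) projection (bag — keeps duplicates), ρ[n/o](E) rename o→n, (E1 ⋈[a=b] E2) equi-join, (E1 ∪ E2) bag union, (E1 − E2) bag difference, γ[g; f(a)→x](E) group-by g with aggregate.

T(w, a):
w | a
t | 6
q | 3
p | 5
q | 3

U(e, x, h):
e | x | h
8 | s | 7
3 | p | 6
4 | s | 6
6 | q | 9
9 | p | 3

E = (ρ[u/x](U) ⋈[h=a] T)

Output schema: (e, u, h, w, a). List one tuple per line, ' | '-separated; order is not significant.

Row counts bottom-up:
  U → 5
  ρ[u/x](U) → 5
  T → 4
  (ρ[u/x](U) ⋈[h=a] T) → 4

== RESULT ==
e | u | h | w | a
3 | p | 6 | t | 6
4 | s | 6 | t | 6
9 | p | 3 | q | 3
9 | p | 3 | q | 3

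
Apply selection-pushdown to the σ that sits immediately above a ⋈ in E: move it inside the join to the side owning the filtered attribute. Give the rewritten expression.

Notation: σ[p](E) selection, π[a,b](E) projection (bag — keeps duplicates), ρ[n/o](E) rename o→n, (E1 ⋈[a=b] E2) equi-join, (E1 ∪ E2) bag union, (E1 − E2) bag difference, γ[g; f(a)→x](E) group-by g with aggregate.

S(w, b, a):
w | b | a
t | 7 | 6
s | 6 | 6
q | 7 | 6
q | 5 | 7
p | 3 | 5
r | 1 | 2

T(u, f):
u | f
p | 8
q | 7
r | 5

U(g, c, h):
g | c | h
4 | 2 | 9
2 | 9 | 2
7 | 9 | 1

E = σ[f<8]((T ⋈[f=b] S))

σ filters on f, owned by the left side.
E' = (σ[f<8](T) ⋈[f=b] S)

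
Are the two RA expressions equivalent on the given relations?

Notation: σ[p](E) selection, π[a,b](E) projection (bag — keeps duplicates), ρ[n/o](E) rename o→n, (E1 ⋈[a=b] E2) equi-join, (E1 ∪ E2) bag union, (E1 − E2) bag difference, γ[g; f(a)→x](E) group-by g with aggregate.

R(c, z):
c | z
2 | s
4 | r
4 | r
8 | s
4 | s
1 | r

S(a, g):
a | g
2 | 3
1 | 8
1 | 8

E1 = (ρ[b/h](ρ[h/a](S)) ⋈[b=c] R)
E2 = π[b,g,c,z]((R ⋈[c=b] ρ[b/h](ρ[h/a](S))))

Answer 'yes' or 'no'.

E1 per-node cardinality:
  S → 3
  ρ[h/a](S) → 3
  ρ[b/h](ρ[h/a](S)) → 3
  R → 6
  (ρ[b/h](ρ[h/a](S)) ⋈[b=c] R) → 3
E2 per-node cardinality:
  R → 6
  S → 3
  ρ[h/a](S) → 3
  ρ[b/h](ρ[h/a](S)) → 3
  (R ⋈[c=b] ρ[b/h](ρ[h/a](S))) → 3
  π[b,g,c,z]((R ⋈[c=b] ρ[b/h](ρ[h/a](S)))) → 3

E1 and E2 produce the same multiset:
b | g | c | z
1 | 8 | 1 | r
1 | 8 | 1 | r
2 | 3 | 2 | s

yes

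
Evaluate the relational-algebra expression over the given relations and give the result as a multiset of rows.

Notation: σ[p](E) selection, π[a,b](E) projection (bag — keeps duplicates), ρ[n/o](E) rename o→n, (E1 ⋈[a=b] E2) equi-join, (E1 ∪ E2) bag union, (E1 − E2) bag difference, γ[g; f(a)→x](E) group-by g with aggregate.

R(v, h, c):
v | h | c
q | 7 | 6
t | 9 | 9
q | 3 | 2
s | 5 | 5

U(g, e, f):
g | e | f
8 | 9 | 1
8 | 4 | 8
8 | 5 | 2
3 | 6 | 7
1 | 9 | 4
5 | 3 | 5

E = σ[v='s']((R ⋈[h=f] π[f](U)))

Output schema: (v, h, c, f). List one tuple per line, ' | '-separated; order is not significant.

Stepwise |·|:
  R → 4
  U → 6
  π[f](U) → 6
  (R ⋈[h=f] π[f](U)) → 2
  σ[v='s']((R ⋈[h=f] π[f](U))) → 1

== RESULT ==
v | h | c | f
s | 5 | 5 | 5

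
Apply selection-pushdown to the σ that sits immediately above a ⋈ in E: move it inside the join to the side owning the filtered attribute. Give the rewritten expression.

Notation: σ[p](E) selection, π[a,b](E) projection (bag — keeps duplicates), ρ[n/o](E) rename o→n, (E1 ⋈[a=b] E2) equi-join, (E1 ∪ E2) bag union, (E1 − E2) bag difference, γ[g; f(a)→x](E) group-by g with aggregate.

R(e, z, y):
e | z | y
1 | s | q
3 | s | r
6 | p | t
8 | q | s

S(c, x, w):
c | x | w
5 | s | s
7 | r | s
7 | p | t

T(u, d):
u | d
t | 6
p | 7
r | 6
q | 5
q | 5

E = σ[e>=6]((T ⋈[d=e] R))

σ filters on e, owned by the right side.
E' = (T ⋈[d=e] σ[e>=6](R))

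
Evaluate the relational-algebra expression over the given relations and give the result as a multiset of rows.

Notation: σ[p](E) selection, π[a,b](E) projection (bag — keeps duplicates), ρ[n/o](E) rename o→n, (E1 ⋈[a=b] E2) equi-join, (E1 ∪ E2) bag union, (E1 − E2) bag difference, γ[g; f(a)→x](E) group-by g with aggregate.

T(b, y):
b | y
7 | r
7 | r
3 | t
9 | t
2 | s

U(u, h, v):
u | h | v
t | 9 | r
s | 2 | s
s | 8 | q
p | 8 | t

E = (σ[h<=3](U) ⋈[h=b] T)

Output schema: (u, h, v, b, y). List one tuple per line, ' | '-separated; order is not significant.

Per-node cardinality:
  U → 4
  σ[h<=3](U) → 1
  T → 5
  (σ[h<=3](U) ⋈[h=b] T) → 1

== RESULT ==
u | h | v | b | y
s | 2 | s | 2 | s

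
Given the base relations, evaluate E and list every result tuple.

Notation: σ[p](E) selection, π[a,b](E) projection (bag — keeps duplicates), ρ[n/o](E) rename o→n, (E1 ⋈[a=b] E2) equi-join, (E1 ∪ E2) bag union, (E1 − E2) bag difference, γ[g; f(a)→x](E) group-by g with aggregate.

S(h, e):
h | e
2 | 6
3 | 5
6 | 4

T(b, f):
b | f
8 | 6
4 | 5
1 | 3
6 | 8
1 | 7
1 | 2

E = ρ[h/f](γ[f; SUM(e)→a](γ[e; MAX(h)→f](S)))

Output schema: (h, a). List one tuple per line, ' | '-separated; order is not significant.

Subexpression sizes:
  S → 3
  γ[e; MAX(h)→f](S) → 3
  γ[f; SUM(e)→a](γ[e; MAX(h)→f](S)) → 3
  ρ[h/f](γ[f; SUM(e)→a](γ[e; MAX(h)→f](S))) → 3

== RESULT ==
h | a
2 | 6
3 | 5
6 | 4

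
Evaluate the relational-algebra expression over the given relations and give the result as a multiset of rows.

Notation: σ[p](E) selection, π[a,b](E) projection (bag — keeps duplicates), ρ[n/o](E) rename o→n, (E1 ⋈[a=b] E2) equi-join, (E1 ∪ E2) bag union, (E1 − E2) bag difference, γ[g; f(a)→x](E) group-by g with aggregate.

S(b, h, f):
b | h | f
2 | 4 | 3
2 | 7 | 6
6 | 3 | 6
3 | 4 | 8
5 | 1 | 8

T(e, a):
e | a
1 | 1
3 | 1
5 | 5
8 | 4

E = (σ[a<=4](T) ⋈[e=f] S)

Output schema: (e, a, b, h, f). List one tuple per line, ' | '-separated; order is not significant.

Row counts bottom-up:
  T → 4
  σ[a<=4](T) → 3
  S → 5
  (σ[a<=4](T) ⋈[e=f] S) → 3

== RESULT ==
e | a | b | h | f
3 | 1 | 2 | 4 | 3
8 | 4 | 3 | 4 | 8
8 | 4 | 5 | 1 | 8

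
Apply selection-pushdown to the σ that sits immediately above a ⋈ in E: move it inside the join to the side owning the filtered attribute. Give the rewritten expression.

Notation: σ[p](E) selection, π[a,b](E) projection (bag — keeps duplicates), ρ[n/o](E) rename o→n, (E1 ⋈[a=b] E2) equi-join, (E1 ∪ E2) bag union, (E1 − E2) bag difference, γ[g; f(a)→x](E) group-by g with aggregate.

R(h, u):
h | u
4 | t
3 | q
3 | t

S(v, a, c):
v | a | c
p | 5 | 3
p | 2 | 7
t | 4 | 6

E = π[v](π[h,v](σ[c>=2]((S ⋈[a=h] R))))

σ filters on c, owned by the left side.
E' = π[v](π[h,v]((σ[c>=2](S) ⋈[a=h] R)))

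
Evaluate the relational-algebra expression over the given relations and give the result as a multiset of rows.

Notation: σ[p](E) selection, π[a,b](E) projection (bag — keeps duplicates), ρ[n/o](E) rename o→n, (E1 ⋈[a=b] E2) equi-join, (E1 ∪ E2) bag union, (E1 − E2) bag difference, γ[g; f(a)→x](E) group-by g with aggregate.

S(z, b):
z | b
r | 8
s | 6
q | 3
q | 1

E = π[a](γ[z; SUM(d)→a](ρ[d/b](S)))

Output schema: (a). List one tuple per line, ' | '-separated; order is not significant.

Per-node cardinality:
  S → 4
  ρ[d/b](S) → 4
  γ[z; SUM(d)→a](ρ[d/b](S)) → 3
  π[a](γ[z; SUM(d)→a](ρ[d/b](S))) → 3

== RESULT ==
a
4
6
8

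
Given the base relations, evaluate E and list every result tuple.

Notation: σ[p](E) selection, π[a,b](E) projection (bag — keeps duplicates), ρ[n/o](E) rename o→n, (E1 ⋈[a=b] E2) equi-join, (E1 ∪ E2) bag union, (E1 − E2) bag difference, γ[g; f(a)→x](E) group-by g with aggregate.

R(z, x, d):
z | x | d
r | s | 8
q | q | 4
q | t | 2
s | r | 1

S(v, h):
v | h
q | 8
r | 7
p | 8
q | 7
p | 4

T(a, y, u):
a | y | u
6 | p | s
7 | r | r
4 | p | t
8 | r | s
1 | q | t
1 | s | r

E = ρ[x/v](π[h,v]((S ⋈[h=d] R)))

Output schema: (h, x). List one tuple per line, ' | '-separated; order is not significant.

Per-node cardinality:
  S → 5
  R → 4
  (S ⋈[h=d] R) → 3
  π[h,v]((S ⋈[h=d] R)) → 3
  ρ[x/v](π[h,v]((S ⋈[h=d] R))) → 3

== RESULT ==
h | x
4 | p
8 | p
8 | q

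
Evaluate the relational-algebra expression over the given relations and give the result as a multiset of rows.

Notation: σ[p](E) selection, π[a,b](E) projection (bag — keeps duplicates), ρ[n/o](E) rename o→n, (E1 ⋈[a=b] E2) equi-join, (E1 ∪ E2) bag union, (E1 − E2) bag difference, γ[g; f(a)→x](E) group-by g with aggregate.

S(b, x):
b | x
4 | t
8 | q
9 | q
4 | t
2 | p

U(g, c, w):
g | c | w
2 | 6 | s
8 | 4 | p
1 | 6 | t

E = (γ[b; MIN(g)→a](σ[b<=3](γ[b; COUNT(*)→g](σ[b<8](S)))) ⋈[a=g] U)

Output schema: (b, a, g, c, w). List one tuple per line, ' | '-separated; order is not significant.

Subexpression sizes:
  S → 5
  σ[b<8](S) → 3
  γ[b; COUNT(*)→g](σ[b<8](S)) → 2
  σ[b<=3](γ[b; COUNT(*)→g](σ[b<8](S))) → 1
  γ[b; MIN(g)→a](σ[b<=3](γ[b; COUNT(*)→g](σ[b<8](S)))) → 1
  U → 3
  (γ[b; MIN(g)→a](σ[b<=3](γ[b; COUNT(*)→g](σ[b<8](S)))) ⋈[a=g] U) → 1

== RESULT ==
b | a | g | c | w
2 | 1 | 1 | 6 | t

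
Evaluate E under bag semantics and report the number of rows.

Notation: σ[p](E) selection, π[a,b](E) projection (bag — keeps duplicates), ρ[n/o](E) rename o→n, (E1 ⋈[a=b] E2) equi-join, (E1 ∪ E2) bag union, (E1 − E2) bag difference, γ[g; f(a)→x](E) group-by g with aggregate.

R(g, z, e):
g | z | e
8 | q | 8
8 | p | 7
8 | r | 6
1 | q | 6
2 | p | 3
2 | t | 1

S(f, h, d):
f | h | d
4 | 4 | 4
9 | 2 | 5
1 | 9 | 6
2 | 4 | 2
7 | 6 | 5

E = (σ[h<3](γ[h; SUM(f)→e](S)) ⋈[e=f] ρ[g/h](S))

Stepwise |·|:
  S → 5
  γ[h; SUM(f)→e](S) → 4
  σ[h<3](γ[h; SUM(f)→e](S)) → 1
  S → 5
  ρ[g/h](S) → 5
  (σ[h<3](γ[h; SUM(f)→e](S)) ⋈[e=f] ρ[g/h](S)) → 1

|E| = 1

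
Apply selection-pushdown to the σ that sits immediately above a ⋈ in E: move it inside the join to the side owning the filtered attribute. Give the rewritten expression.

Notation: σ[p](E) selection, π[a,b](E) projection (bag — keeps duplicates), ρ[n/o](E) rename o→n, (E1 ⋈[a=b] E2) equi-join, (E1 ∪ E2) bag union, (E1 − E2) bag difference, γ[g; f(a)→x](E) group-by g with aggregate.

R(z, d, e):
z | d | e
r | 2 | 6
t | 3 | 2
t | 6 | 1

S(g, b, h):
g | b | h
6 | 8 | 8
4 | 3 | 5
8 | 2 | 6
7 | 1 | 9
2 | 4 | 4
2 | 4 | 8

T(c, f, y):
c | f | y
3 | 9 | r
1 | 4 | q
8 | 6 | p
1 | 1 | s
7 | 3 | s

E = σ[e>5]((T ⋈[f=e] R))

σ filters on e, owned by the right side.
E' = (T ⋈[f=e] σ[e>5](R))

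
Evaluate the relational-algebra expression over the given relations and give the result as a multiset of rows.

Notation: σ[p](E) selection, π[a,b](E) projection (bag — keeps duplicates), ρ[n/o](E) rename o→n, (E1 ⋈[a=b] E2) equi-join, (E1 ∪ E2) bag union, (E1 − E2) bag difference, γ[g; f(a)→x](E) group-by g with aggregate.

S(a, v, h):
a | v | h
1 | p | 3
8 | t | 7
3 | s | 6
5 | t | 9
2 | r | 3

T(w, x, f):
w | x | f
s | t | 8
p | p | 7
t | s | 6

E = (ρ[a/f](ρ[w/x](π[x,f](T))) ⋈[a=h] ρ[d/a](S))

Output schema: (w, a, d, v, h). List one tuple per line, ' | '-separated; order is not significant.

Per-node cardinality:
  T → 3
  π[x,f](T) → 3
  ρ[w/x](π[x,f](T)) → 3
  ρ[a/f](ρ[w/x](π[x,f](T))) → 3
  S → 5
  ρ[d/a](S) → 5
  (ρ[a/f](ρ[w/x](π[x,f](T))) ⋈[a=h] ρ[d/a](S)) → 2

== RESULT ==
w | a | d | v | h
p | 7 | 8 | t | 7
s | 6 | 3 | s | 6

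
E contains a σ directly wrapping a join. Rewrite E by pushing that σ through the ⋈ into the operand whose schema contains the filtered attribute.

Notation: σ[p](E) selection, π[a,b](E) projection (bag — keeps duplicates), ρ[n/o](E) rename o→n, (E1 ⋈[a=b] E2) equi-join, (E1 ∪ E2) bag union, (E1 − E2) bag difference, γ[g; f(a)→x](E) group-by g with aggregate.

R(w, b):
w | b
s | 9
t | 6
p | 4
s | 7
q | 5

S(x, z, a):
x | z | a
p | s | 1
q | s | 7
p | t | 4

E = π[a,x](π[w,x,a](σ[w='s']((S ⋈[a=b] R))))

σ filters on w, owned by the right side.
E' = π[a,x](π[w,x,a]((S ⋈[a=b] σ[w='s'](R))))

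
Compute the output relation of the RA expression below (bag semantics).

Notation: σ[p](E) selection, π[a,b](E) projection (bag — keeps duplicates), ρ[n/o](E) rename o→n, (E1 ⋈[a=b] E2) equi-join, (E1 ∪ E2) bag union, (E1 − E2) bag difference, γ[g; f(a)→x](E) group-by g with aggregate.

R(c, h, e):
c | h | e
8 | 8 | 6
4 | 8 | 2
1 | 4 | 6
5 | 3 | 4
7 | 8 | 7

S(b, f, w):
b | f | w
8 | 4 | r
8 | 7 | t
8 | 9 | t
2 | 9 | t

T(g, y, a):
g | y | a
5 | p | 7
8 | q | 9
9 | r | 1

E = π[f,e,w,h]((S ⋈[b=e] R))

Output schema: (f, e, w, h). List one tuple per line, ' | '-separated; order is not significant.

Stepwise |·|:
  S → 4
  R → 5
  (S ⋈[b=e] R) → 1
  π[f,e,w,h]((S ⋈[b=e] R)) → 1

== RESULT ==
f | e | w | h
9 | 2 | t | 8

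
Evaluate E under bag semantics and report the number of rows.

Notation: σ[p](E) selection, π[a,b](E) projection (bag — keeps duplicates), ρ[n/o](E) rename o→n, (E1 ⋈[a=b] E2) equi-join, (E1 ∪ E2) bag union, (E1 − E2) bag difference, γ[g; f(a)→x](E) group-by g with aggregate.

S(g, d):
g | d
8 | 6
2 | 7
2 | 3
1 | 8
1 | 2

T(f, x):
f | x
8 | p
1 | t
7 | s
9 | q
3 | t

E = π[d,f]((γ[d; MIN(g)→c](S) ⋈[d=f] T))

Stepwise |·|:
  S → 5
  γ[d; MIN(g)→c](S) → 5
  T → 5
  (γ[d; MIN(g)→c](S) ⋈[d=f] T) → 3
  π[d,f]((γ[d; MIN(g)→c](S) ⋈[d=f] T)) → 3

|E| = 3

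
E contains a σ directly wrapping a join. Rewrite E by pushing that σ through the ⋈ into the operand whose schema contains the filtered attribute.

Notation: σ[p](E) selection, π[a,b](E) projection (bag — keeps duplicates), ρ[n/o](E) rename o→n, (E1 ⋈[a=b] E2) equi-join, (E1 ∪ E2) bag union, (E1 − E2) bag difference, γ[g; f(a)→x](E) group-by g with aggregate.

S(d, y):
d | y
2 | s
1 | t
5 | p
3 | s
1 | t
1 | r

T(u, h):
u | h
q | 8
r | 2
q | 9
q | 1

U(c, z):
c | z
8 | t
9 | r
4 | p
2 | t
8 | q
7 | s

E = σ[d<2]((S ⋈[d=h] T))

σ filters on d, owned by the left side.
E' = (σ[d<2](S) ⋈[d=h] T)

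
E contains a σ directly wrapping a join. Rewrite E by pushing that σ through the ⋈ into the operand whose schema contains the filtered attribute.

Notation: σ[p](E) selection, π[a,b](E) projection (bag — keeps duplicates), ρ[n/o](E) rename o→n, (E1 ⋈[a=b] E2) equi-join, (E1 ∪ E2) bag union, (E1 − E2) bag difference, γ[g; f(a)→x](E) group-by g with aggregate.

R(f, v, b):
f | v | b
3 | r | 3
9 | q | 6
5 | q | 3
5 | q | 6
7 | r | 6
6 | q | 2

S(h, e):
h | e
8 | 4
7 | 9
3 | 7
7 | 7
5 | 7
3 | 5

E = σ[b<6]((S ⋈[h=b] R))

σ filters on b, owned by the right side.
E' = (S ⋈[h=b] σ[b<6](R))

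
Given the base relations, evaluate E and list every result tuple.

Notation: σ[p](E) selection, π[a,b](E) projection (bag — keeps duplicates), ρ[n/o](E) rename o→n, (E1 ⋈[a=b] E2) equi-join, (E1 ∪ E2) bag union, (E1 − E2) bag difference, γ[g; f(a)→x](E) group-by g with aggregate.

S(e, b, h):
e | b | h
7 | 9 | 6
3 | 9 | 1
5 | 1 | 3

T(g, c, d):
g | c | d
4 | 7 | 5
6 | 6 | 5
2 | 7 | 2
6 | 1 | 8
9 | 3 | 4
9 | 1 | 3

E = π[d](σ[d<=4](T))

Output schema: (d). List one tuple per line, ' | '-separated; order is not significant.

Per-node cardinality:
  T → 6
  σ[d<=4](T) → 3
  π[d](σ[d<=4](T)) → 3

== RESULT ==
d
2
3
4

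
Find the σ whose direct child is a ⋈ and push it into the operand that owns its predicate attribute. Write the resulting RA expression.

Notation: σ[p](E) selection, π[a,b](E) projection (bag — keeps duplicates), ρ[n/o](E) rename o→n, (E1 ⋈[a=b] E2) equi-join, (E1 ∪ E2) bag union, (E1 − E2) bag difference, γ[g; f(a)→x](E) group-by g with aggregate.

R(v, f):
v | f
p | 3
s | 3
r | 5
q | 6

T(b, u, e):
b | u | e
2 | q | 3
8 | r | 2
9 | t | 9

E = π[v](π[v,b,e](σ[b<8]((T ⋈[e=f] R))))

σ filters on b, owned by the left side.
E' = π[v](π[v,b,e]((σ[b<8](T) ⋈[e=f] R)))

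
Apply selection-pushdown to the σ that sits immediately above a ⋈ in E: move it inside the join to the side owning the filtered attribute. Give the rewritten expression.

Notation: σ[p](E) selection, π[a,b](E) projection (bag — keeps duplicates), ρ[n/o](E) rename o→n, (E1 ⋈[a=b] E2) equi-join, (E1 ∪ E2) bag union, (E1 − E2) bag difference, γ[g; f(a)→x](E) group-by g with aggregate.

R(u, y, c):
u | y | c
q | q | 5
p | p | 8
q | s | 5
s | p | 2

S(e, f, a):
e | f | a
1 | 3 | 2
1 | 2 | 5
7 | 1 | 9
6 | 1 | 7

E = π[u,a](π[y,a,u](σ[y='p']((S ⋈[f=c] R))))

σ filters on y, owned by the right side.
E' = π[u,a](π[y,a,u]((S ⋈[f=c] σ[y='p'](R))))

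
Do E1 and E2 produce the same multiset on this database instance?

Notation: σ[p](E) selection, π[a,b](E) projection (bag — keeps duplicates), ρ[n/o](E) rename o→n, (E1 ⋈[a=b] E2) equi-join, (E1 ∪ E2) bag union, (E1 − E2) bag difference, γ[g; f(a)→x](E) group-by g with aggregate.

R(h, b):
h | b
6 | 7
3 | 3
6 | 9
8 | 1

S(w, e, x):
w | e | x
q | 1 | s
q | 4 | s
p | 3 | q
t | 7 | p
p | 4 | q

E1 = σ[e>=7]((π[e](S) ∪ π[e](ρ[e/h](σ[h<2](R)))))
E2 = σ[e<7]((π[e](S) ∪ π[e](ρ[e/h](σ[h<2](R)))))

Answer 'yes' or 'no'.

E1 subexpression sizes:
  S → 5
  π[e](S) → 5
  R → 4
  σ[h<2](R) → 0
  ρ[e/h](σ[h<2](R)) → 0
  π[e](ρ[e/h](σ[h<2](R))) → 0
  (π[e](S) ∪ π[e](ρ[e/h](σ[h<2](R)))) → 5
  σ[e>=7]((π[e](S) ∪ π[e](ρ[e/h](σ[h<2](R))))) → 1
E2 subexpression sizes:
  S → 5
  π[e](S) → 5
  R → 4
  σ[h<2](R) → 0
  ρ[e/h](σ[h<2](R)) → 0
  π[e](ρ[e/h](σ[h<2](R))) → 0
  (π[e](S) ∪ π[e](ρ[e/h](σ[h<2](R)))) → 5
  σ[e<7]((π[e](S) ∪ π[e](ρ[e/h](σ[h<2](R))))) → 4

E1 result:
e
7
E2 result:
e
1
3
4
4
Witness: (1,) appears 0× in E1 but 1× in E2.

no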